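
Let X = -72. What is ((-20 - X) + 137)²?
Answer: 35721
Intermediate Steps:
((-20 - X) + 137)² = ((-20 - 1*(-72)) + 137)² = ((-20 + 72) + 137)² = (52 + 137)² = 189² = 35721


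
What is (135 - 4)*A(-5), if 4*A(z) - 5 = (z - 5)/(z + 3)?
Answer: 655/2 ≈ 327.50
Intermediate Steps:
A(z) = 5/4 + (-5 + z)/(4*(3 + z)) (A(z) = 5/4 + ((z - 5)/(z + 3))/4 = 5/4 + ((-5 + z)/(3 + z))/4 = 5/4 + (-5 + z)/(4*(3 + z)))
(135 - 4)*A(-5) = (135 - 4)*((5 + 3*(-5))/(2*(3 - 5))) = 131*((1/2)*(5 - 15)/(-2)) = 131*((1/2)*(-1/2)*(-10)) = 131*(5/2) = 655/2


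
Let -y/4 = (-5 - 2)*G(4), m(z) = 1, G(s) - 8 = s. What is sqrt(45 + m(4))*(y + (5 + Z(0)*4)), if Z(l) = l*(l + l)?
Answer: 341*sqrt(46) ≈ 2312.8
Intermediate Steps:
G(s) = 8 + s
Z(l) = 2*l**2 (Z(l) = l*(2*l) = 2*l**2)
y = 336 (y = -4*(-5 - 2)*(8 + 4) = -(-28)*12 = -4*(-84) = 336)
sqrt(45 + m(4))*(y + (5 + Z(0)*4)) = sqrt(45 + 1)*(336 + (5 + (2*0**2)*4)) = sqrt(46)*(336 + (5 + (2*0)*4)) = sqrt(46)*(336 + (5 + 0*4)) = sqrt(46)*(336 + (5 + 0)) = sqrt(46)*(336 + 5) = sqrt(46)*341 = 341*sqrt(46)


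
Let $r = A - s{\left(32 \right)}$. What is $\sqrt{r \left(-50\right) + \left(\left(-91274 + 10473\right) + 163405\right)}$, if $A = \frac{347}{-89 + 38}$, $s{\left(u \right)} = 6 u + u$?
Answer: $\frac{\sqrt{244869054}}{51} \approx 306.83$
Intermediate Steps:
$s{\left(u \right)} = 7 u$
$A = - \frac{347}{51}$ ($A = \frac{347}{-51} = 347 \left(- \frac{1}{51}\right) = - \frac{347}{51} \approx -6.8039$)
$r = - \frac{11771}{51}$ ($r = - \frac{347}{51} - 7 \cdot 32 = - \frac{347}{51} - 224 = - \frac{11771}{51} \approx -230.8$)
$\sqrt{r \left(-50\right) + \left(\left(-91274 + 10473\right) + 163405\right)} = \sqrt{\left(- \frac{11771}{51}\right) \left(-50\right) + \left(\left(-91274 + 10473\right) + 163405\right)} = \sqrt{\frac{588550}{51} + \left(-80801 + 163405\right)} = \sqrt{\frac{588550}{51} + 82604} = \sqrt{\frac{4801354}{51}} = \frac{\sqrt{244869054}}{51}$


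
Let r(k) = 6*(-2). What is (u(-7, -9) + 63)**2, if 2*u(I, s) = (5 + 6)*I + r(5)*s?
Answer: 24649/4 ≈ 6162.3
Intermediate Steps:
r(k) = -12
u(I, s) = -6*s + 11*I/2 (u(I, s) = ((5 + 6)*I - 12*s)/2 = (11*I - 12*s)/2 = (-12*s + 11*I)/2 = -6*s + 11*I/2)
(u(-7, -9) + 63)**2 = ((-6*(-9) + (11/2)*(-7)) + 63)**2 = ((54 - 77/2) + 63)**2 = (31/2 + 63)**2 = (157/2)**2 = 24649/4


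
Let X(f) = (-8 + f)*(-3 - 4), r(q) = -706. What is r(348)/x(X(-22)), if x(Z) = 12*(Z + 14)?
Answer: -353/1344 ≈ -0.26265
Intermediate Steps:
X(f) = 56 - 7*f (X(f) = (-8 + f)*(-7) = 56 - 7*f)
x(Z) = 168 + 12*Z (x(Z) = 12*(14 + Z) = 168 + 12*Z)
r(348)/x(X(-22)) = -706/(168 + 12*(56 - 7*(-22))) = -706/(168 + 12*(56 + 154)) = -706/(168 + 12*210) = -706/(168 + 2520) = -706/2688 = -706*1/2688 = -353/1344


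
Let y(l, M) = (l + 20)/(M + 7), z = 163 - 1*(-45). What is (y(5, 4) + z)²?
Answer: 5349969/121 ≈ 44215.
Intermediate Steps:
z = 208 (z = 163 + 45 = 208)
y(l, M) = (20 + l)/(7 + M)
(y(5, 4) + z)² = ((20 + 5)/(7 + 4) + 208)² = (25/11 + 208)² = (2313/11)² = 5349969/121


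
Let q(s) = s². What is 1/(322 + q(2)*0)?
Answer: 1/322 ≈ 0.0031056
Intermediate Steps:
1/(322 + q(2)*0) = 1/(322 + 2²*0) = 1/(322 + 4*0) = 1/(322 + 0) = 1/322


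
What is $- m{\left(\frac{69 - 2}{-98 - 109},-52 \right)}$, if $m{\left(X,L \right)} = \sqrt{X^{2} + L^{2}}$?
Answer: $- \frac{\sqrt{115868185}}{207} \approx -52.001$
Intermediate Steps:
$m{\left(X,L \right)} = \sqrt{L^{2} + X^{2}}$
$- m{\left(\frac{69 - 2}{-98 - 109},-52 \right)} = - \sqrt{\left(-52\right)^{2} + \left(\frac{69 - 2}{-98 - 109}\right)^{2}} = - \sqrt{2704 + \left(\frac{67}{-207}\right)^{2}} = - \sqrt{2704 + \left(67 \left(- \frac{1}{207}\right)\right)^{2}} = - \sqrt{2704 + \left(- \frac{67}{207}\right)^{2}} = - \sqrt{2704 + \frac{4489}{42849}} = - \sqrt{\frac{115868185}{42849}} = - \frac{\sqrt{115868185}}{207}$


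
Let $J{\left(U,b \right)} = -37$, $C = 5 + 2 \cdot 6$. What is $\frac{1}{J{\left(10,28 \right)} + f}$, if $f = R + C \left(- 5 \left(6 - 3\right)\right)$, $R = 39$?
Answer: $- \frac{1}{253} \approx -0.0039526$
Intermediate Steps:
$C = 17$ ($C = 5 + 12 = 17$)
$f = -216$ ($f = 39 + 17 \left(- 5 \left(6 - 3\right)\right) = 39 + 17 \left(\left(-5\right) 3\right) = 39 + 17 \left(-15\right) = 39 - 255 = -216$)
$\frac{1}{J{\left(10,28 \right)} + f} = \frac{1}{-37 - 216} = \frac{1}{-253} = - \frac{1}{253}$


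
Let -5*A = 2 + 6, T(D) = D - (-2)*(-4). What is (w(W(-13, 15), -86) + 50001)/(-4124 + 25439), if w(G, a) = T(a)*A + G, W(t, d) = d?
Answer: 250832/106575 ≈ 2.3536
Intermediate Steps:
T(D) = -8 + D (T(D) = D - 1*8 = D - 8 = -8 + D)
A = -8/5 (A = -(2 + 6)/5 = -⅕*8 = -8/5 ≈ -1.6000)
w(G, a) = 64/5 + G - 8*a/5 (w(G, a) = (-8 + a)*(-8/5) + G = (64/5 - 8*a/5) + G = 64/5 + G - 8*a/5)
(w(W(-13, 15), -86) + 50001)/(-4124 + 25439) = ((64/5 + 15 - 8/5*(-86)) + 50001)/(-4124 + 25439) = ((64/5 + 15 + 688/5) + 50001)/21315 = (827/5 + 50001)*(1/21315) = (250832/5)*(1/21315) = 250832/106575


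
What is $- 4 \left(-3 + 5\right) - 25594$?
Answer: $-25602$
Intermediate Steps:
$- 4 \left(-3 + 5\right) - 25594 = \left(-4\right) 2 - 25594 = -8 - 25594 = -25602$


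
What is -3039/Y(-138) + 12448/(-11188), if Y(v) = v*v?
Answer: -22588337/17755356 ≈ -1.2722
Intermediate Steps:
Y(v) = v²
-3039/Y(-138) + 12448/(-11188) = -3039/((-138)²) + 12448/(-11188) = -3039/19044 + 12448*(-1/11188) = -3039*1/19044 - 3112/2797 = -1013/6348 - 3112/2797 = -22588337/17755356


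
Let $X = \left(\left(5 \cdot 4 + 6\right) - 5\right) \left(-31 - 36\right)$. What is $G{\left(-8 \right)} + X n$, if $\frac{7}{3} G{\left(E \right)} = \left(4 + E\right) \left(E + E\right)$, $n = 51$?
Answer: $- \frac{502107}{7} \approx -71730.0$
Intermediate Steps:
$X = -1407$ ($X = \left(\left(20 + 6\right) - 5\right) \left(-67\right) = \left(26 - 5\right) \left(-67\right) = 21 \left(-67\right) = -1407$)
$G{\left(E \right)} = \frac{6 E \left(4 + E\right)}{7}$ ($G{\left(E \right)} = \frac{3 \left(4 + E\right) \left(E + E\right)}{7} = \frac{3 \left(4 + E\right) 2 E}{7} = \frac{3 \cdot 2 E \left(4 + E\right)}{7} = \frac{6 E \left(4 + E\right)}{7}$)
$G{\left(-8 \right)} + X n = \frac{6}{7} \left(-8\right) \left(4 - 8\right) - 71757 = \frac{6}{7} \left(-8\right) \left(-4\right) - 71757 = \frac{192}{7} - 71757 = - \frac{502107}{7}$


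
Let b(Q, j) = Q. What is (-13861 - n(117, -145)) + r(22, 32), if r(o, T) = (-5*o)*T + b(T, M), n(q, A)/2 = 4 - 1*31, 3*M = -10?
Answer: -17295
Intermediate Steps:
M = -10/3 (M = (⅓)*(-10) = -10/3 ≈ -3.3333)
n(q, A) = -54 (n(q, A) = 2*(4 - 1*31) = 2*(4 - 31) = 2*(-27) = -54)
r(o, T) = T - 5*T*o (r(o, T) = (-5*o)*T + T = -5*T*o + T = T - 5*T*o)
(-13861 - n(117, -145)) + r(22, 32) = (-13861 - 1*(-54)) + 32*(1 - 5*22) = (-13861 + 54) + 32*(1 - 110) = -13807 + 32*(-109) = -13807 - 3488 = -17295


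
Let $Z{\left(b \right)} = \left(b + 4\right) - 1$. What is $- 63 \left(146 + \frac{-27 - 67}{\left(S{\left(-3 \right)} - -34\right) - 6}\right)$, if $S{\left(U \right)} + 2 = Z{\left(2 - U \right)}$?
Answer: $- \frac{153405}{17} \approx -9023.8$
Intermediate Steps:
$Z{\left(b \right)} = 3 + b$ ($Z{\left(b \right)} = \left(4 + b\right) - 1 = 3 + b$)
$S{\left(U \right)} = 3 - U$ ($S{\left(U \right)} = -2 + \left(3 - \left(-2 + U\right)\right) = -2 - \left(-5 + U\right) = 3 - U$)
$- 63 \left(146 + \frac{-27 - 67}{\left(S{\left(-3 \right)} - -34\right) - 6}\right) = - 63 \left(146 + \frac{-27 - 67}{\left(\left(3 - -3\right) - -34\right) - 6}\right) = - 63 \left(146 - \frac{94}{\left(\left(3 + 3\right) + 34\right) - 6}\right) = - 63 \left(146 - \frac{94}{\left(6 + 34\right) - 6}\right) = - 63 \left(146 - \frac{94}{40 - 6}\right) = - 63 \left(146 - \frac{94}{34}\right) = - 63 \left(146 - \frac{47}{17}\right) = \left(-63\right) \frac{2435}{17} = - \frac{153405}{17}$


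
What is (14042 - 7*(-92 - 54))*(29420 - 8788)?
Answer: 310800448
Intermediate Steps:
(14042 - 7*(-92 - 54))*(29420 - 8788) = (14042 - 7*(-146))*20632 = (14042 + 1022)*20632 = 15064*20632 = 310800448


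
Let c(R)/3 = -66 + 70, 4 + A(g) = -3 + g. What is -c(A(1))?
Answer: -12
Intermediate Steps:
A(g) = -7 + g (A(g) = -4 + (-3 + g) = -7 + g)
c(R) = 12 (c(R) = 3*(-66 + 70) = 3*4 = 12)
-c(A(1)) = -1*12 = -12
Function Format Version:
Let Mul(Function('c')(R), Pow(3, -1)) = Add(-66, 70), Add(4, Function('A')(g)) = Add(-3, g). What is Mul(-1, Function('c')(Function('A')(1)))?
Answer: -12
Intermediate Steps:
Function('A')(g) = Add(-7, g) (Function('A')(g) = Add(-4, Add(-3, g)) = Add(-7, g))
Function('c')(R) = 12 (Function('c')(R) = Mul(3, Add(-66, 70)) = Mul(3, 4) = 12)
Mul(-1, Function('c')(Function('A')(1))) = Mul(-1, 12) = -12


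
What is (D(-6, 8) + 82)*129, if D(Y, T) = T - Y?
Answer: 12384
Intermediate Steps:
(D(-6, 8) + 82)*129 = ((8 - 1*(-6)) + 82)*129 = ((8 + 6) + 82)*129 = (14 + 82)*129 = 96*129 = 12384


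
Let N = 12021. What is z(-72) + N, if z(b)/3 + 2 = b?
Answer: 11799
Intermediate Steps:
z(b) = -6 + 3*b
z(-72) + N = (-6 + 3*(-72)) + 12021 = (-6 - 216) + 12021 = -222 + 12021 = 11799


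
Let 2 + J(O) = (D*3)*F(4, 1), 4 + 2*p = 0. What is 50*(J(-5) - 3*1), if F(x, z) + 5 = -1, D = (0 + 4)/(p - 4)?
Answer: 350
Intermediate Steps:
p = -2 (p = -2 + (½)*0 = -2 + 0 = -2)
D = -⅔ (D = (0 + 4)/(-2 - 4) = 4/(-6) = 4*(-⅙) = -⅔ ≈ -0.66667)
F(x, z) = -6 (F(x, z) = -5 - 1 = -6)
J(O) = 10 (J(O) = -2 - ⅔*3*(-6) = -2 - 2*(-6) = -2 + 12 = 10)
50*(J(-5) - 3*1) = 50*(10 - 3*1) = 50*(10 - 3) = 50*7 = 350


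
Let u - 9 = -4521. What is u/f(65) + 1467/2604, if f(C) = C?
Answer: -3884631/56420 ≈ -68.852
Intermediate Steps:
u = -4512 (u = 9 - 4521 = -4512)
u/f(65) + 1467/2604 = -4512/65 + 1467/2604 = -4512*1/65 + 1467*(1/2604) = -4512/65 + 489/868 = -3884631/56420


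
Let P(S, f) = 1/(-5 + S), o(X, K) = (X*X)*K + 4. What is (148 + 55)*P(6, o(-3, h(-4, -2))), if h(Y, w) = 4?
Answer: 203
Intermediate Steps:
o(X, K) = 4 + K*X² (o(X, K) = X²*K + 4 = K*X² + 4 = 4 + K*X²)
(148 + 55)*P(6, o(-3, h(-4, -2))) = (148 + 55)/(-5 + 6) = 203/1 = 203*1 = 203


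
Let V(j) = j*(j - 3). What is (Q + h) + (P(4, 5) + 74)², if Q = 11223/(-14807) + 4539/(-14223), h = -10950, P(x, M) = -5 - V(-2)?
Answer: -524399314137/70199987 ≈ -7470.1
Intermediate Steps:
V(j) = j*(-3 + j)
P(x, M) = -15 (P(x, M) = -5 - (-2)*(-3 - 2) = -5 - (-2)*(-5) = -5 - 1*10 = -5 - 10 = -15)
Q = -75611234/70199987 (Q = 11223*(-1/14807) + 4539*(-1/14223) = -11223/14807 - 1513/4741 = -75611234/70199987 ≈ -1.0771)
(Q + h) + (P(4, 5) + 74)² = (-75611234/70199987 - 10950) + (-15 + 74)² = -768765468884/70199987 + 59² = -768765468884/70199987 + 3481 = -524399314137/70199987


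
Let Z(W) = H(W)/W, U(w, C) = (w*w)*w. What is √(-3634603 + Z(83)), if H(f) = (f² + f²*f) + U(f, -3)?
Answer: I*√3620742 ≈ 1902.8*I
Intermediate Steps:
U(w, C) = w³ (U(w, C) = w²*w = w³)
H(f) = f² + 2*f³ (H(f) = (f² + f²*f) + f³ = (f² + f³) + f³ = f² + 2*f³)
Z(W) = W*(1 + 2*W) (Z(W) = (W²*(1 + 2*W))/W = W*(1 + 2*W))
√(-3634603 + Z(83)) = √(-3634603 + 83*(1 + 2*83)) = √(-3634603 + 83*(1 + 166)) = √(-3634603 + 83*167) = √(-3634603 + 13861) = √(-3620742) = I*√3620742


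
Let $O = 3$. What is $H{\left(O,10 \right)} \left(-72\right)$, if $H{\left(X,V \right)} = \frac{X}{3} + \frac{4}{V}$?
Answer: $- \frac{504}{5} \approx -100.8$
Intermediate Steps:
$H{\left(X,V \right)} = \frac{4}{V} + \frac{X}{3}$ ($H{\left(X,V \right)} = X \frac{1}{3} + \frac{4}{V} = \frac{X}{3} + \frac{4}{V} = \frac{4}{V} + \frac{X}{3}$)
$H{\left(O,10 \right)} \left(-72\right) = \left(\frac{4}{10} + \frac{1}{3} \cdot 3\right) \left(-72\right) = \left(4 \cdot \frac{1}{10} + 1\right) \left(-72\right) = \left(\frac{2}{5} + 1\right) \left(-72\right) = \frac{7}{5} \left(-72\right) = - \frac{504}{5}$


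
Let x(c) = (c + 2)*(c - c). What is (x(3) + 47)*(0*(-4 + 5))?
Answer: 0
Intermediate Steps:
x(c) = 0 (x(c) = (2 + c)*0 = 0)
(x(3) + 47)*(0*(-4 + 5)) = (0 + 47)*(0*(-4 + 5)) = 47*(0*1) = 47*0 = 0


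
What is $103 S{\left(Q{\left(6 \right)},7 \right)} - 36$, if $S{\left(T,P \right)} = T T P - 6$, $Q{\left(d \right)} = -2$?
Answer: $2230$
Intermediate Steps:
$S{\left(T,P \right)} = -6 + P T^{2}$ ($S{\left(T,P \right)} = T^{2} P - 6 = P T^{2} - 6 = -6 + P T^{2}$)
$103 S{\left(Q{\left(6 \right)},7 \right)} - 36 = 103 \left(-6 + 7 \left(-2\right)^{2}\right) - 36 = 103 \left(-6 + 7 \cdot 4\right) - 36 = 103 \left(-6 + 28\right) - 36 = 103 \cdot 22 - 36 = 2266 - 36 = 2230$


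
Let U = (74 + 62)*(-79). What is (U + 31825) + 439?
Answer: 21520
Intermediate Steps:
U = -10744 (U = 136*(-79) = -10744)
(U + 31825) + 439 = (-10744 + 31825) + 439 = 21081 + 439 = 21520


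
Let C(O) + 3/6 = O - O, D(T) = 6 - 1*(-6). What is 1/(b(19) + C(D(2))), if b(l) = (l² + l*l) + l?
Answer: 2/1481 ≈ 0.0013504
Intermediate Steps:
D(T) = 12 (D(T) = 6 + 6 = 12)
b(l) = l + 2*l² (b(l) = (l² + l²) + l = 2*l² + l = l + 2*l²)
C(O) = -½ (C(O) = -½ + (O - O) = -½ + 0 = -½)
1/(b(19) + C(D(2))) = 1/(19*(1 + 2*19) - ½) = 1/(19*(1 + 38) - ½) = 1/(19*39 - ½) = 1/(741 - ½) = 1/(1481/2) = 2/1481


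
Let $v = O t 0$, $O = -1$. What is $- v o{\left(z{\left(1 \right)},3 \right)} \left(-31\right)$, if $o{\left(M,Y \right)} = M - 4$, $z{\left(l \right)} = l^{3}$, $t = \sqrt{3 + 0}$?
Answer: $0$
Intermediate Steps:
$t = \sqrt{3} \approx 1.732$
$o{\left(M,Y \right)} = -4 + M$
$v = 0$ ($v = - \sqrt{3} \cdot 0 = 0$)
$- v o{\left(z{\left(1 \right)},3 \right)} \left(-31\right) = \left(-1\right) 0 \left(-4 + 1^{3}\right) \left(-31\right) = 0 \left(-4 + 1\right) \left(-31\right) = 0 \left(-3\right) \left(-31\right) = 0 \left(-31\right) = 0$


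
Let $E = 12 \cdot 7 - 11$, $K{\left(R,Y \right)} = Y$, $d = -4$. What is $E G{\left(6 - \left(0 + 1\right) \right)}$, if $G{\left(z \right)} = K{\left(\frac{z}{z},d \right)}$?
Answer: $-292$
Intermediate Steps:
$G{\left(z \right)} = -4$
$E = 73$ ($E = 84 - 11 = 73$)
$E G{\left(6 - \left(0 + 1\right) \right)} = 73 \left(-4\right) = -292$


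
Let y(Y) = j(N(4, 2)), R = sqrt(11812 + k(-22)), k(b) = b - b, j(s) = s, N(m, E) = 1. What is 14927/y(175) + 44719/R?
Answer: 14927 + 44719*sqrt(2953)/5906 ≈ 15338.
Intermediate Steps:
k(b) = 0
R = 2*sqrt(2953) (R = sqrt(11812 + 0) = sqrt(11812) = 2*sqrt(2953) ≈ 108.68)
y(Y) = 1
14927/y(175) + 44719/R = 14927/1 + 44719/((2*sqrt(2953))) = 14927*1 + 44719*(sqrt(2953)/5906) = 14927 + 44719*sqrt(2953)/5906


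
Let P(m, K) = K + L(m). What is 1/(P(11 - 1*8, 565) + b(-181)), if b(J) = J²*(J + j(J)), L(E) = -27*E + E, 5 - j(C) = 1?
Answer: -1/5798210 ≈ -1.7247e-7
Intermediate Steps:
j(C) = 4 (j(C) = 5 - 1*1 = 5 - 1 = 4)
L(E) = -26*E
P(m, K) = K - 26*m
b(J) = J²*(4 + J) (b(J) = J²*(J + 4) = J²*(4 + J))
1/(P(11 - 1*8, 565) + b(-181)) = 1/((565 - 26*(11 - 1*8)) + (-181)²*(4 - 181)) = 1/((565 - 26*(11 - 8)) + 32761*(-177)) = 1/((565 - 26*3) - 5798697) = 1/((565 - 78) - 5798697) = 1/(487 - 5798697) = 1/(-5798210) = -1/5798210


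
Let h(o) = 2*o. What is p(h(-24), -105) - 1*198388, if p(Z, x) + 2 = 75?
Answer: -198315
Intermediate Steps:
p(Z, x) = 73 (p(Z, x) = -2 + 75 = 73)
p(h(-24), -105) - 1*198388 = 73 - 1*198388 = 73 - 198388 = -198315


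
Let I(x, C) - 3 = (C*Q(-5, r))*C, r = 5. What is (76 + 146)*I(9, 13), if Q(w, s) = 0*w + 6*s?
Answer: 1126206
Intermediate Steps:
Q(w, s) = 6*s (Q(w, s) = 0 + 6*s = 6*s)
I(x, C) = 3 + 30*C² (I(x, C) = 3 + (C*(6*5))*C = 3 + (C*30)*C = 3 + (30*C)*C = 3 + 30*C²)
(76 + 146)*I(9, 13) = (76 + 146)*(3 + 30*13²) = 222*(3 + 30*169) = 222*(3 + 5070) = 222*5073 = 1126206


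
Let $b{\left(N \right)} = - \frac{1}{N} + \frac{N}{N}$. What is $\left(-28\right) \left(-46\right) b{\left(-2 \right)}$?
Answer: $1932$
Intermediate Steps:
$b{\left(N \right)} = 1 - \frac{1}{N}$ ($b{\left(N \right)} = - \frac{1}{N} + 1 = 1 - \frac{1}{N}$)
$\left(-28\right) \left(-46\right) b{\left(-2 \right)} = \left(-28\right) \left(-46\right) \frac{-1 - 2}{-2} = 1288 \left(\left(- \frac{1}{2}\right) \left(-3\right)\right) = 1288 \cdot \frac{3}{2} = 1932$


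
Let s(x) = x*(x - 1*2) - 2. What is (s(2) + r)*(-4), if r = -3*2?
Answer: 32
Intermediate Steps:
s(x) = -2 + x*(-2 + x) (s(x) = x*(x - 2) - 2 = x*(-2 + x) - 2 = -2 + x*(-2 + x))
r = -6
(s(2) + r)*(-4) = ((-2 + 2² - 2*2) - 6)*(-4) = ((-2 + 4 - 4) - 6)*(-4) = (-2 - 6)*(-4) = -8*(-4) = 32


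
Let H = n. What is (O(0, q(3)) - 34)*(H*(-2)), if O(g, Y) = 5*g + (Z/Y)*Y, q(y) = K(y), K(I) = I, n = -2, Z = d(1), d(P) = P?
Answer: -132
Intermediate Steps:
Z = 1
q(y) = y
H = -2
O(g, Y) = 1 + 5*g (O(g, Y) = 5*g + (1/Y)*Y = 5*g + Y/Y = 5*g + 1 = 1 + 5*g)
(O(0, q(3)) - 34)*(H*(-2)) = ((1 + 5*0) - 34)*(-2*(-2)) = ((1 + 0) - 34)*4 = (1 - 34)*4 = -33*4 = -132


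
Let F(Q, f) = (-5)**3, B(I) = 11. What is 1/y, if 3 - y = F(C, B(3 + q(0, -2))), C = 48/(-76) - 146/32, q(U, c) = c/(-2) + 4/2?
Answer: 1/128 ≈ 0.0078125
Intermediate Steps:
q(U, c) = 2 - c/2 (q(U, c) = c*(-1/2) + 4*(1/2) = -c/2 + 2 = 2 - c/2)
C = -1579/304 (C = 48*(-1/76) - 146*1/32 = -12/19 - 73/16 = -1579/304 ≈ -5.1941)
F(Q, f) = -125
y = 128 (y = 3 - 1*(-125) = 3 + 125 = 128)
1/y = 1/128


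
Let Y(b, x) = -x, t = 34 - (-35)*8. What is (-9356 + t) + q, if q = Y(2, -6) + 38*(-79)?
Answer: -12038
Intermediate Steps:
t = 314 (t = 34 - 7*(-40) = 34 + 280 = 314)
q = -2996 (q = -1*(-6) + 38*(-79) = 6 - 3002 = -2996)
(-9356 + t) + q = (-9356 + 314) - 2996 = -9042 - 2996 = -12038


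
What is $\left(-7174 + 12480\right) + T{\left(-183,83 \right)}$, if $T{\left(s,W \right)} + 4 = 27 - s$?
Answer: $5512$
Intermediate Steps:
$T{\left(s,W \right)} = 23 - s$ ($T{\left(s,W \right)} = -4 - \left(-27 + s\right) = 23 - s$)
$\left(-7174 + 12480\right) + T{\left(-183,83 \right)} = \left(-7174 + 12480\right) + \left(23 - -183\right) = 5306 + \left(23 + 183\right) = 5306 + 206 = 5512$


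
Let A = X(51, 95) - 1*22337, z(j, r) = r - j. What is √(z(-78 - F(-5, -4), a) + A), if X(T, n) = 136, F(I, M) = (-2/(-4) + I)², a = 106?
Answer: I*√87987/2 ≈ 148.31*I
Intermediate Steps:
F(I, M) = (½ + I)² (F(I, M) = (-2*(-¼) + I)² = (½ + I)²)
A = -22201 (A = 136 - 1*22337 = 136 - 22337 = -22201)
√(z(-78 - F(-5, -4), a) + A) = √((106 - (-78 - (1 + 2*(-5))²/4)) - 22201) = √((106 - (-78 - (1 - 10)²/4)) - 22201) = √((106 - (-78 - (-9)²/4)) - 22201) = √((106 - (-78 - 81/4)) - 22201) = √((106 - 1*(-393/4)) - 22201) = √((106 + 393/4) - 22201) = √(817/4 - 22201) = √(-87987/4) = I*√87987/2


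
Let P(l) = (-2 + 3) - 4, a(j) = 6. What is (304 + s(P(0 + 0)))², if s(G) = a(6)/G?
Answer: 91204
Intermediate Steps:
P(l) = -3 (P(l) = 1 - 4 = -3)
s(G) = 6/G
(304 + s(P(0 + 0)))² = (304 + 6/(-3))² = (304 + 6*(-⅓))² = (304 - 2)² = 302² = 91204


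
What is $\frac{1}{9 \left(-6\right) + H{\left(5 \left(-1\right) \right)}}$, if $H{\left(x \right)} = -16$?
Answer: $- \frac{1}{70} \approx -0.014286$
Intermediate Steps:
$\frac{1}{9 \left(-6\right) + H{\left(5 \left(-1\right) \right)}} = \frac{1}{9 \left(-6\right) - 16} = \frac{1}{-54 - 16} = \frac{1}{-70} = - \frac{1}{70}$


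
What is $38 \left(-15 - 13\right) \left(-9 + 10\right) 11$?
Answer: $-11704$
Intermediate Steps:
$38 \left(-15 - 13\right) \left(-9 + 10\right) 11 = 38 \left(\left(-28\right) 1\right) 11 = 38 \left(-28\right) 11 = \left(-1064\right) 11 = -11704$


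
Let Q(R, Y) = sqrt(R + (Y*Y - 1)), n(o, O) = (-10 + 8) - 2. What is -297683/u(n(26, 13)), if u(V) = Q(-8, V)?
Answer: -297683*sqrt(7)/7 ≈ -1.1251e+5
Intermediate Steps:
n(o, O) = -4 (n(o, O) = -2 - 2 = -4)
Q(R, Y) = sqrt(-1 + R + Y**2) (Q(R, Y) = sqrt(R + (Y**2 - 1)) = sqrt(R + (-1 + Y**2)) = sqrt(-1 + R + Y**2))
u(V) = sqrt(-9 + V**2) (u(V) = sqrt(-1 - 8 + V**2) = sqrt(-9 + V**2))
-297683/u(n(26, 13)) = -297683/sqrt(-9 + (-4)**2) = -297683/sqrt(-9 + 16) = -297683*sqrt(7)/7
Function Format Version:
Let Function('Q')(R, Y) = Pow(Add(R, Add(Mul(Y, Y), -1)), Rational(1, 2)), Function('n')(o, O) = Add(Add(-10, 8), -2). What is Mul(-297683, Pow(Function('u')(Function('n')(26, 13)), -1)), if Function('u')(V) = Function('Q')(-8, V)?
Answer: Mul(Rational(-297683, 7), Pow(7, Rational(1, 2))) ≈ -1.1251e+5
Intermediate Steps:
Function('n')(o, O) = -4 (Function('n')(o, O) = Add(-2, -2) = -4)
Function('Q')(R, Y) = Pow(Add(-1, R, Pow(Y, 2)), Rational(1, 2)) (Function('Q')(R, Y) = Pow(Add(R, Add(Pow(Y, 2), -1)), Rational(1, 2)) = Pow(Add(R, Add(-1, Pow(Y, 2))), Rational(1, 2)) = Pow(Add(-1, R, Pow(Y, 2)), Rational(1, 2)))
Function('u')(V) = Pow(Add(-9, Pow(V, 2)), Rational(1, 2)) (Function('u')(V) = Pow(Add(-1, -8, Pow(V, 2)), Rational(1, 2)) = Pow(Add(-9, Pow(V, 2)), Rational(1, 2)))
Mul(-297683, Pow(Function('u')(Function('n')(26, 13)), -1)) = Mul(-297683, Pow(Pow(Add(-9, Pow(-4, 2)), Rational(1, 2)), -1)) = Mul(-297683, Pow(Pow(Add(-9, 16), Rational(1, 2)), -1)) = Mul(-297683, Pow(Pow(7, Rational(1, 2)), -1)) = Mul(-297683, Mul(Rational(1, 7), Pow(7, Rational(1, 2)))) = Mul(Rational(-297683, 7), Pow(7, Rational(1, 2)))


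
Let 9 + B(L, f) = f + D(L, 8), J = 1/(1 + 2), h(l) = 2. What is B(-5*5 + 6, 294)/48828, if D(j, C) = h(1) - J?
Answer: 215/36621 ≈ 0.0058709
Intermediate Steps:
J = 1/3 ≈ 0.33333
D(j, C) = 5/3 (D(j, C) = 2 - 1*1/3 = 2 - 1/3 = 5/3)
B(L, f) = -22/3 + f (B(L, f) = -9 + (f + 5/3) = -9 + (5/3 + f) = -22/3 + f)
B(-5*5 + 6, 294)/48828 = (-22/3 + 294)/48828 = (860/3)*(1/48828) = 215/36621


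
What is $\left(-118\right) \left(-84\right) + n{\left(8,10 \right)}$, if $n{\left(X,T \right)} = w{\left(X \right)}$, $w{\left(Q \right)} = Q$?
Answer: $9920$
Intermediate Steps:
$n{\left(X,T \right)} = X$
$\left(-118\right) \left(-84\right) + n{\left(8,10 \right)} = \left(-118\right) \left(-84\right) + 8 = 9912 + 8 = 9920$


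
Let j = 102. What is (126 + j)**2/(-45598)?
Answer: -25992/22799 ≈ -1.1400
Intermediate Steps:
(126 + j)**2/(-45598) = (126 + 102)**2/(-45598) = 228**2*(-1/45598) = 51984*(-1/45598) = -25992/22799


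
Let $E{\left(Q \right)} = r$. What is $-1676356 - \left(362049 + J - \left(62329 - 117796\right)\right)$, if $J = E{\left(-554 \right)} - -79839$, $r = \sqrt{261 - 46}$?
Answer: $-2173711 - \sqrt{215} \approx -2.1737 \cdot 10^{6}$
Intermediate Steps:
$r = \sqrt{215} \approx 14.663$
$E{\left(Q \right)} = \sqrt{215}$
$J = 79839 + \sqrt{215}$ ($J = \sqrt{215} - -79839 = \sqrt{215} + 79839 = 79839 + \sqrt{215} \approx 79854.0$)
$-1676356 - \left(362049 + J - \left(62329 - 117796\right)\right) = -1676356 - \left(441888 + \sqrt{215} - \left(62329 - 117796\right)\right) = -1676356 - \left(441888 + 55467 + \sqrt{215}\right) = -1676356 - \left(497355 + \sqrt{215}\right) = -2173711 - \sqrt{215}$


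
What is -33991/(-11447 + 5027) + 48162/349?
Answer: 919951/6420 ≈ 143.29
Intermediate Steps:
-33991/(-11447 + 5027) + 48162/349 = -33991/(-6420) + 48162*(1/349) = -33991*(-1/6420) + 138 = 33991/6420 + 138 = 919951/6420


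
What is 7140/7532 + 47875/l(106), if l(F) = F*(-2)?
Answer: -12824315/57028 ≈ -224.88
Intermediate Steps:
l(F) = -2*F
7140/7532 + 47875/l(106) = 7140/7532 + 47875/((-2*106)) = 7140*(1/7532) + 47875/(-212) = 255/269 + 47875*(-1/212) = 255/269 - 47875/212 = -12824315/57028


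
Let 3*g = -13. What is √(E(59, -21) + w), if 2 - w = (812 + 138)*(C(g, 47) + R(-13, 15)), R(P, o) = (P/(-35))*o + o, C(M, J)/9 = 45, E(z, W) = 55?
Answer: I*√19807557/7 ≈ 635.8*I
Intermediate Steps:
g = -13/3 (g = (⅓)*(-13) = -13/3 ≈ -4.3333)
C(M, J) = 405 (C(M, J) = 9*45 = 405)
R(P, o) = o - P*o/35 (R(P, o) = (-P/35)*o + o = -P*o/35 + o = o - P*o/35)
w = -2830036/7 (w = 2 - (812 + 138)*(405 + (1/35)*15*(35 - 1*(-13))) = 2 - 950*(405 + (1/35)*15*(35 + 13)) = 2 - 950*(405 + (1/35)*15*48) = 2 - 950*(405 + 144/7) = 2 - 950*2979/7 = 2 - 1*2830050/7 = 2 - 2830050/7 = -2830036/7 ≈ -4.0429e+5)
√(E(59, -21) + w) = √(55 - 2830036/7) = √(-2829651/7) = I*√19807557/7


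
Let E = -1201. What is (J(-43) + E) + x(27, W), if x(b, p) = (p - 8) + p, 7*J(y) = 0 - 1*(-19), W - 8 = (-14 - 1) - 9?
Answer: -8668/7 ≈ -1238.3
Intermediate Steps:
W = -16 (W = 8 + ((-14 - 1) - 9) = 8 + (-15 - 9) = 8 - 24 = -16)
J(y) = 19/7 (J(y) = (0 - 1*(-19))/7 = (0 + 19)/7 = (⅐)*19 = 19/7)
x(b, p) = -8 + 2*p (x(b, p) = (-8 + p) + p = -8 + 2*p)
(J(-43) + E) + x(27, W) = (19/7 - 1201) + (-8 + 2*(-16)) = -8388/7 + (-8 - 32) = -8388/7 - 40 = -8668/7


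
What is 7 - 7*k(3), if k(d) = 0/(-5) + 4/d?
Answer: -7/3 ≈ -2.3333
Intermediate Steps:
k(d) = 4/d (k(d) = 0*(-1/5) + 4/d = 0 + 4/d = 4/d)
7 - 7*k(3) = 7 - 28/3 = -7/3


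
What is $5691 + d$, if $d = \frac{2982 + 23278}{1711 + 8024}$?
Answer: $\frac{11085629}{1947} \approx 5693.7$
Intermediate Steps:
$d = \frac{5252}{1947}$ ($d = \frac{26260}{9735} = 26260 \cdot \frac{1}{9735} = \frac{5252}{1947} \approx 2.6975$)
$5691 + d = 5691 + \frac{5252}{1947} = \frac{11085629}{1947}$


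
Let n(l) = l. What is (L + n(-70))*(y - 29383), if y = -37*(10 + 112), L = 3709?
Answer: -123351183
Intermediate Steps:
y = -4514 (y = -37*122 = -4514)
(L + n(-70))*(y - 29383) = (3709 - 70)*(-4514 - 29383) = 3639*(-33897) = -123351183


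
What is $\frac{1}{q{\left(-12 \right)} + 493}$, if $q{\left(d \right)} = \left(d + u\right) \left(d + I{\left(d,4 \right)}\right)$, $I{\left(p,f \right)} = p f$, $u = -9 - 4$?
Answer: $\frac{1}{1993} \approx 0.00050176$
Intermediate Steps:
$u = -13$
$I{\left(p,f \right)} = f p$
$q{\left(d \right)} = 5 d \left(-13 + d\right)$ ($q{\left(d \right)} = \left(d - 13\right) \left(d + 4 d\right) = \left(-13 + d\right) 5 d = 5 d \left(-13 + d\right)$)
$\frac{1}{q{\left(-12 \right)} + 493} = \frac{1}{5 \left(-12\right) \left(-13 - 12\right) + 493} = \frac{1}{5 \left(-12\right) \left(-25\right) + 493} = \frac{1}{1500 + 493} = \frac{1}{1993}$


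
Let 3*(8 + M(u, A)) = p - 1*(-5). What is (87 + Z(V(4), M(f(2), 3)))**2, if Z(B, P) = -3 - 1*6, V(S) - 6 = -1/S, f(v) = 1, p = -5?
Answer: 6084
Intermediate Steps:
M(u, A) = -8 (M(u, A) = -8 + (-5 - 1*(-5))/3 = -8 + (-5 + 5)/3 = -8 + (1/3)*0 = -8 + 0 = -8)
V(S) = 6 - 1/S
Z(B, P) = -9 (Z(B, P) = -3 - 6 = -9)
(87 + Z(V(4), M(f(2), 3)))**2 = (87 - 9)**2 = 78**2 = 6084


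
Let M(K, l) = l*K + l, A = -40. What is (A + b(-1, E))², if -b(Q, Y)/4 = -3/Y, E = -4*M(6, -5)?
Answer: 1951609/1225 ≈ 1593.2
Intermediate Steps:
M(K, l) = l + K*l (M(K, l) = K*l + l = l + K*l)
E = 140 (E = -(-20)*(1 + 6) = -(-20)*7 = -4*(-35) = 140)
b(Q, Y) = 12/Y (b(Q, Y) = -(-12)/Y = 12/Y)
(A + b(-1, E))² = (-40 + 12/140)² = (-40 + 12*(1/140))² = (-40 + 3/35)² = (-1397/35)² = 1951609/1225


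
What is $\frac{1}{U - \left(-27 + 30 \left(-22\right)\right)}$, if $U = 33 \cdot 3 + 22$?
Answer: $\frac{1}{808} \approx 0.0012376$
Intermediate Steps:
$U = 121$ ($U = 99 + 22 = 121$)
$\frac{1}{U - \left(-27 + 30 \left(-22\right)\right)} = \frac{1}{121 - \left(-27 + 30 \left(-22\right)\right)} = \frac{1}{121 - \left(-27 - 660\right)} = \frac{1}{121 - -687} = \frac{1}{121 + 687} = \frac{1}{808}$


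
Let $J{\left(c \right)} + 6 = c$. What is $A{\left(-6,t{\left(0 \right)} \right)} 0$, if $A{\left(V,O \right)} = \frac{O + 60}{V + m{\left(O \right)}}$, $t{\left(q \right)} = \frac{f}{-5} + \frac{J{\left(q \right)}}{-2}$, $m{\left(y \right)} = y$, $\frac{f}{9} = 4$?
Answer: $0$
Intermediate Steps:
$f = 36$ ($f = 9 \cdot 4 = 36$)
$J{\left(c \right)} = -6 + c$
$t{\left(q \right)} = - \frac{21}{5} - \frac{q}{2}$ ($t{\left(q \right)} = \frac{36}{-5} + \frac{-6 + q}{-2} = 36 \left(- \frac{1}{5}\right) + \left(-6 + q\right) \left(- \frac{1}{2}\right) = - \frac{36}{5} - \left(-3 + \frac{q}{2}\right) = - \frac{21}{5} - \frac{q}{2}$)
$A{\left(V,O \right)} = \frac{60 + O}{O + V}$ ($A{\left(V,O \right)} = \frac{O + 60}{V + O} = \frac{60 + O}{O + V}$)
$A{\left(-6,t{\left(0 \right)} \right)} 0 = \frac{60 - \frac{21}{5}}{\left(- \frac{21}{5} - 0\right) - 6} \cdot 0 = \frac{60 + \left(- \frac{21}{5} + 0\right)}{\left(- \frac{21}{5} + 0\right) - 6} \cdot 0 = \frac{60 - \frac{21}{5}}{- \frac{21}{5} - 6} \cdot 0 = \frac{1}{- \frac{51}{5}} \cdot \frac{279}{5} \cdot 0 = \left(- \frac{5}{51}\right) \frac{279}{5} \cdot 0 = \left(- \frac{93}{17}\right) 0 = 0$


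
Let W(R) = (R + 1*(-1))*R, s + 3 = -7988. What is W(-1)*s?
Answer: -15982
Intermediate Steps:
s = -7991 (s = -3 - 7988 = -7991)
W(R) = R*(-1 + R) (W(R) = (R - 1)*R = (-1 + R)*R = R*(-1 + R))
W(-1)*s = -(-1 - 1)*(-7991) = -1*(-2)*(-7991) = 2*(-7991) = -15982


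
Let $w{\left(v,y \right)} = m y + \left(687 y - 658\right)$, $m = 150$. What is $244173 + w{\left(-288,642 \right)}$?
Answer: $780869$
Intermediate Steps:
$w{\left(v,y \right)} = -658 + 837 y$ ($w{\left(v,y \right)} = 150 y + \left(687 y - 658\right) = 150 y + \left(-658 + 687 y\right) = -658 + 837 y$)
$244173 + w{\left(-288,642 \right)} = 244173 + \left(-658 + 837 \cdot 642\right) = 244173 + \left(-658 + 537354\right) = 244173 + 536696 = 780869$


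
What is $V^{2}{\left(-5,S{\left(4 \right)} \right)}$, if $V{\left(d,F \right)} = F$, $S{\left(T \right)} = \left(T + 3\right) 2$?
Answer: $196$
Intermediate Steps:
$S{\left(T \right)} = 6 + 2 T$ ($S{\left(T \right)} = \left(3 + T\right) 2 = 6 + 2 T$)
$V^{2}{\left(-5,S{\left(4 \right)} \right)} = \left(6 + 2 \cdot 4\right)^{2} = \left(6 + 8\right)^{2} = 14^{2} = 196$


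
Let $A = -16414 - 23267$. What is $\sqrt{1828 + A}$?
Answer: $i \sqrt{37853} \approx 194.56 i$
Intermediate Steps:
$A = -39681$
$\sqrt{1828 + A} = \sqrt{1828 - 39681} = \sqrt{-37853} = i \sqrt{37853}$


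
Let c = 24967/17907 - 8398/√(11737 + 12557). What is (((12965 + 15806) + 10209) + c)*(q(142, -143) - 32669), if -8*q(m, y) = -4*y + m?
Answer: -91466252651291/71628 + 550207567*√24294/48588 ≈ -1.2752e+9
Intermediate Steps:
q(m, y) = y/2 - m/8 (q(m, y) = -(-4*y + m)/8 = -(m - 4*y)/8 = y/2 - m/8)
c = 24967/17907 - 4199*√24294/12147 (c = 24967*(1/17907) - 8398*√24294/24294 = 24967/17907 - 4199*√24294/12147 ≈ -52.486)
(((12965 + 15806) + 10209) + c)*(q(142, -143) - 32669) = (((12965 + 15806) + 10209) + (24967/17907 - 4199*√24294/12147))*(((½)*(-143) - ⅛*142) - 32669) = ((28771 + 10209) + (24967/17907 - 4199*√24294/12147))*((-143/2 - 71/4) - 32669) = (38980 + (24967/17907 - 4199*√24294/12147))*(-357/4 - 32669) = (698039827/17907 - 4199*√24294/12147)*(-131033/4) = -91466252651291/71628 + 550207567*√24294/48588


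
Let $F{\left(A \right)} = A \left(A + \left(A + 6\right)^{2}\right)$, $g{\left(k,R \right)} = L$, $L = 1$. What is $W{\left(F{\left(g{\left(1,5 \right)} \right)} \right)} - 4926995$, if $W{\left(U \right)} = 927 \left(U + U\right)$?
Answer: $-4834295$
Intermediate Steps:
$g{\left(k,R \right)} = 1$
$F{\left(A \right)} = A \left(A + \left(6 + A\right)^{2}\right)$
$W{\left(U \right)} = 1854 U$ ($W{\left(U \right)} = 927 \cdot 2 U = 1854 U$)
$W{\left(F{\left(g{\left(1,5 \right)} \right)} \right)} - 4926995 = 1854 \cdot 1 \left(1 + \left(6 + 1\right)^{2}\right) - 4926995 = 1854 \cdot 1 \left(1 + 7^{2}\right) - 4926995 = 1854 \cdot 1 \left(1 + 49\right) - 4926995 = 1854 \cdot 1 \cdot 50 - 4926995 = 1854 \cdot 50 - 4926995 = 92700 - 4926995 = -4834295$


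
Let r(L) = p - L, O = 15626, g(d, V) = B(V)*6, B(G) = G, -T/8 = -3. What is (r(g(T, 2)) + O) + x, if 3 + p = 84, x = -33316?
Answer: -17621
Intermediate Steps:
T = 24 (T = -8*(-3) = 24)
g(d, V) = 6*V (g(d, V) = V*6 = 6*V)
p = 81 (p = -3 + 84 = 81)
r(L) = 81 - L
(r(g(T, 2)) + O) + x = ((81 - 6*2) + 15626) - 33316 = ((81 - 1*12) + 15626) - 33316 = ((81 - 12) + 15626) - 33316 = (69 + 15626) - 33316 = 15695 - 33316 = -17621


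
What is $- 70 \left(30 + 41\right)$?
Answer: $-4970$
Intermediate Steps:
$- 70 \left(30 + 41\right) = \left(-70\right) 71 = -4970$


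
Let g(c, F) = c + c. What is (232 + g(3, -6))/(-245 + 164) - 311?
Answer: -25429/81 ≈ -313.94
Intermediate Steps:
g(c, F) = 2*c
(232 + g(3, -6))/(-245 + 164) - 311 = (232 + 2*3)/(-245 + 164) - 311 = (232 + 6)/(-81) - 311 = 238*(-1/81) - 311 = -238/81 - 311 = -25429/81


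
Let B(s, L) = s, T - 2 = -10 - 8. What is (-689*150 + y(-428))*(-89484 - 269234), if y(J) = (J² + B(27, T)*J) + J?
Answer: -24339016300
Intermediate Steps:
T = -16 (T = 2 + (-10 - 8) = 2 - 18 = -16)
y(J) = J² + 28*J (y(J) = (J² + 27*J) + J = J² + 28*J)
(-689*150 + y(-428))*(-89484 - 269234) = (-689*150 - 428*(28 - 428))*(-89484 - 269234) = (-103350 - 428*(-400))*(-358718) = (-103350 + 171200)*(-358718) = 67850*(-358718) = -24339016300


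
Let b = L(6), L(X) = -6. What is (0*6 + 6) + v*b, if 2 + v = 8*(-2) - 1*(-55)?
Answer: -216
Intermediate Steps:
v = 37 (v = -2 + (8*(-2) - 1*(-55)) = -2 + (-16 + 55) = -2 + 39 = 37)
b = -6
(0*6 + 6) + v*b = (0*6 + 6) + 37*(-6) = (0 + 6) - 222 = 6 - 222 = -216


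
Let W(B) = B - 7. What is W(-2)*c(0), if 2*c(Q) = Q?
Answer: 0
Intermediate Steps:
W(B) = -7 + B
c(Q) = Q/2
W(-2)*c(0) = (-7 - 2)*((½)*0) = -9*0 = 0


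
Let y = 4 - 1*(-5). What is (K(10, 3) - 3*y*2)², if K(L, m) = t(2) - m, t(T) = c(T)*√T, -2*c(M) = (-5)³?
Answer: 22123/2 - 7125*√2 ≈ 985.23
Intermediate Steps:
c(M) = 125/2 (c(M) = -½*(-5)³ = -½*(-125) = 125/2)
y = 9 (y = 4 + 5 = 9)
t(T) = 125*√T/2
K(L, m) = -m + 125*√2/2 (K(L, m) = 125*√2/2 - m = -m + 125*√2/2)
(K(10, 3) - 3*y*2)² = ((-1*3 + 125*√2/2) - 3*9*2)² = ((-3 + 125*√2/2) - 27*2)² = ((-3 + 125*√2/2) - 54)² = (-57 + 125*√2/2)²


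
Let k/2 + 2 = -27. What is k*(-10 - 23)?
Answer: 1914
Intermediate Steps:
k = -58 (k = -4 + 2*(-27) = -4 - 54 = -58)
k*(-10 - 23) = -58*(-10 - 23) = -58*(-33) = 1914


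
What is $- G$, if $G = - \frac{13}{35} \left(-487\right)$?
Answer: $- \frac{6331}{35} \approx -180.89$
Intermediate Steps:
$G = \frac{6331}{35}$ ($G = \left(-13\right) \frac{1}{35} \left(-487\right) = \left(- \frac{13}{35}\right) \left(-487\right) = \frac{6331}{35} \approx 180.89$)
$- G = \left(-1\right) \frac{6331}{35} = - \frac{6331}{35}$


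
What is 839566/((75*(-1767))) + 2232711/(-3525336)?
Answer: -6346281227/910711800 ≈ -6.9685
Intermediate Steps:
839566/((75*(-1767))) + 2232711/(-3525336) = 839566/(-132525) + 2232711*(-1/3525336) = 839566*(-1/132525) - 82693/130568 = -839566/132525 - 82693/130568 = -6346281227/910711800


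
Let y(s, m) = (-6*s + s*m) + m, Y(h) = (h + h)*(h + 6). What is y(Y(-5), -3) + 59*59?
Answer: 3568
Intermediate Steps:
Y(h) = 2*h*(6 + h) (Y(h) = (2*h)*(6 + h) = 2*h*(6 + h))
y(s, m) = m - 6*s + m*s (y(s, m) = (-6*s + m*s) + m = m - 6*s + m*s)
y(Y(-5), -3) + 59*59 = (-3 - 12*(-5)*(6 - 5) - 6*(-5)*(6 - 5)) + 59*59 = (-3 - 12*(-5) - 6*(-5)) + 3481 = (-3 - 6*(-10) - 3*(-10)) + 3481 = (-3 + 60 + 30) + 3481 = 87 + 3481 = 3568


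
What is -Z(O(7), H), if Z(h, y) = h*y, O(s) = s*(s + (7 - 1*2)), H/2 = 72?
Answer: -12096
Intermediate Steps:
H = 144 (H = 2*72 = 144)
O(s) = s*(5 + s) (O(s) = s*(s + (7 - 2)) = s*(s + 5) = s*(5 + s))
-Z(O(7), H) = -7*(5 + 7)*144 = -7*12*144 = -84*144 = -1*12096 = -12096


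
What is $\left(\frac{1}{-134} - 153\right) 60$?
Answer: $- \frac{615090}{67} \approx -9180.5$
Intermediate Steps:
$\left(\frac{1}{-134} - 153\right) 60 = \left(- \frac{1}{134} - 153\right) 60 = \left(- \frac{20503}{134}\right) 60 = - \frac{615090}{67}$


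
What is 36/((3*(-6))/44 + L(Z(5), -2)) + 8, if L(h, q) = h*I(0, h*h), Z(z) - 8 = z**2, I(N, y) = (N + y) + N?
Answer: 702848/87845 ≈ 8.0010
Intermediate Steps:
I(N, y) = y + 2*N
Z(z) = 8 + z**2
L(h, q) = h**3 (L(h, q) = h*(h*h + 2*0) = h*(h**2 + 0) = h*h**2 = h**3)
36/((3*(-6))/44 + L(Z(5), -2)) + 8 = 36/((3*(-6))/44 + (8 + 5**2)**3) + 8 = 36/(-18*1/44 + (8 + 25)**3) + 8 = 36/(-9/22 + 33**3) + 8 = 36/(-9/22 + 35937) + 8 = 36/(790605/22) + 8 = (22/790605)*36 + 8 = 88/87845 + 8 = 702848/87845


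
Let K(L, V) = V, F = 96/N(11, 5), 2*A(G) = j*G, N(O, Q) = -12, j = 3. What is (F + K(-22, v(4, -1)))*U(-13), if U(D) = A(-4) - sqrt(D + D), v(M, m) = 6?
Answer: 12 + 2*I*sqrt(26) ≈ 12.0 + 10.198*I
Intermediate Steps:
A(G) = 3*G/2 (A(G) = (3*G)/2 = 3*G/2)
F = -8 (F = 96/(-12) = 96*(-1/12) = -8)
U(D) = -6 - sqrt(2)*sqrt(D) (U(D) = (3/2)*(-4) - sqrt(D + D) = -6 - sqrt(2*D) = -6 - sqrt(2)*sqrt(D))
(F + K(-22, v(4, -1)))*U(-13) = (-8 + 6)*(-6 - sqrt(2)*sqrt(-13)) = -2*(-6 - sqrt(2)*I*sqrt(13)) = -2*(-6 - I*sqrt(26)) = 12 + 2*I*sqrt(26)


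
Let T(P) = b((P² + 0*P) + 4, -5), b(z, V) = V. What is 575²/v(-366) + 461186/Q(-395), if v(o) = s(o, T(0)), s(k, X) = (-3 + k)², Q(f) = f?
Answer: -62664950071/53783595 ≈ -1165.1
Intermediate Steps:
T(P) = -5
v(o) = (-3 + o)²
575²/v(-366) + 461186/Q(-395) = 575²/((-3 - 366)²) + 461186/(-395) = 330625/((-369)²) + 461186*(-1/395) = 330625/136161 - 461186/395 = -62664950071/53783595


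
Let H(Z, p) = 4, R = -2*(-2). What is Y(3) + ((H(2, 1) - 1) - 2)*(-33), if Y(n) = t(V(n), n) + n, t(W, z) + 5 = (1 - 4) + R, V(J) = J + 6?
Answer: -34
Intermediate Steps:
R = 4
V(J) = 6 + J
t(W, z) = -4 (t(W, z) = -5 + ((1 - 4) + 4) = -5 + (-3 + 4) = -5 + 1 = -4)
Y(n) = -4 + n
Y(3) + ((H(2, 1) - 1) - 2)*(-33) = (-4 + 3) + ((4 - 1) - 2)*(-33) = -1 + (3 - 2)*(-33) = -1 + 1*(-33) = -1 - 33 = -34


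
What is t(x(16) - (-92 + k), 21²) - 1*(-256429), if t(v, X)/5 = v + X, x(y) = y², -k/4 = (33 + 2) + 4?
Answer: 261154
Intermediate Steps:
k = -156 (k = -4*((33 + 2) + 4) = -4*(35 + 4) = -4*39 = -156)
t(v, X) = 5*X + 5*v (t(v, X) = 5*(v + X) = 5*(X + v) = 5*X + 5*v)
t(x(16) - (-92 + k), 21²) - 1*(-256429) = (5*21² + 5*(16² - (-92 - 156))) - 1*(-256429) = (5*441 + 5*(256 - 1*(-248))) + 256429 = (2205 + 5*(256 + 248)) + 256429 = (2205 + 5*504) + 256429 = (2205 + 2520) + 256429 = 4725 + 256429 = 261154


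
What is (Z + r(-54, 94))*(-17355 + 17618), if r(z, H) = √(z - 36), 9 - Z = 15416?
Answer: -4052041 + 789*I*√10 ≈ -4.052e+6 + 2495.0*I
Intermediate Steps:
Z = -15407 (Z = 9 - 1*15416 = 9 - 15416 = -15407)
r(z, H) = √(-36 + z)
(Z + r(-54, 94))*(-17355 + 17618) = (-15407 + √(-36 - 54))*(-17355 + 17618) = (-15407 + √(-90))*263 = (-15407 + 3*I*√10)*263 = -4052041 + 789*I*√10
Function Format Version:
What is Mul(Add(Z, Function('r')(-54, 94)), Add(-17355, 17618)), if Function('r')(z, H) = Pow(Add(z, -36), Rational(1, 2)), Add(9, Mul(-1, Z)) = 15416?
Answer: Add(-4052041, Mul(789, I, Pow(10, Rational(1, 2)))) ≈ Add(-4.0520e+6, Mul(2495.0, I))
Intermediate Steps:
Z = -15407 (Z = Add(9, Mul(-1, 15416)) = Add(9, -15416) = -15407)
Function('r')(z, H) = Pow(Add(-36, z), Rational(1, 2))
Mul(Add(Z, Function('r')(-54, 94)), Add(-17355, 17618)) = Mul(Add(-15407, Pow(Add(-36, -54), Rational(1, 2))), Add(-17355, 17618)) = Mul(Add(-15407, Pow(-90, Rational(1, 2))), 263) = Mul(Add(-15407, Mul(3, I, Pow(10, Rational(1, 2)))), 263) = Add(-4052041, Mul(789, I, Pow(10, Rational(1, 2))))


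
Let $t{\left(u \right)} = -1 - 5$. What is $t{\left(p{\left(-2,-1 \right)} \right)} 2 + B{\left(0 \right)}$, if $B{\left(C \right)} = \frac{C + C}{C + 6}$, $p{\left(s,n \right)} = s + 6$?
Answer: $-12$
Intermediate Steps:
$p{\left(s,n \right)} = 6 + s$
$B{\left(C \right)} = \frac{2 C}{6 + C}$
$t{\left(u \right)} = -6$
$t{\left(p{\left(-2,-1 \right)} \right)} 2 + B{\left(0 \right)} = \left(-6\right) 2 + 2 \cdot 0 \frac{1}{6 + 0} = -12 + 2 \cdot 0 \cdot \frac{1}{6} = -12 + 0 = -12$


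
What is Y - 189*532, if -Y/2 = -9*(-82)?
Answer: -102024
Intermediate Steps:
Y = -1476 (Y = -(-18)*(-82) = -2*738 = -1476)
Y - 189*532 = -1476 - 189*532 = -1476 - 100548 = -102024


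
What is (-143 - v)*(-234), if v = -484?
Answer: -79794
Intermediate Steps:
(-143 - v)*(-234) = (-143 - 1*(-484))*(-234) = (-143 + 484)*(-234) = 341*(-234) = -79794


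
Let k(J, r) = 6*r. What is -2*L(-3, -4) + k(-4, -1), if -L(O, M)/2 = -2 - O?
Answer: -2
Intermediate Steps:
L(O, M) = 4 + 2*O (L(O, M) = -2*(-2 - O) = 4 + 2*O)
-2*L(-3, -4) + k(-4, -1) = -2*(4 + 2*(-3)) + 6*(-1) = -2*(4 - 6) - 6 = -2*(-2) - 6 = 4 - 6 = -2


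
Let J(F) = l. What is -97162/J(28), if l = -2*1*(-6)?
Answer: -48581/6 ≈ -8096.8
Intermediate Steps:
l = 12 (l = -2*(-6) = 12)
J(F) = 12
-97162/J(28) = -97162/12 = -97162*1/12 = -48581/6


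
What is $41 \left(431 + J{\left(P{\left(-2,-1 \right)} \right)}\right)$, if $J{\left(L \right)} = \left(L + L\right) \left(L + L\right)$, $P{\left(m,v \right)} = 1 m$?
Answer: $18327$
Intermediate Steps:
$P{\left(m,v \right)} = m$
$J{\left(L \right)} = 4 L^{2}$ ($J{\left(L \right)} = 2 L 2 L = 4 L^{2}$)
$41 \left(431 + J{\left(P{\left(-2,-1 \right)} \right)}\right) = 41 \left(431 + 4 \left(-2\right)^{2}\right) = 41 \left(431 + 4 \cdot 4\right) = 41 \left(431 + 16\right) = 41 \cdot 447 = 18327$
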